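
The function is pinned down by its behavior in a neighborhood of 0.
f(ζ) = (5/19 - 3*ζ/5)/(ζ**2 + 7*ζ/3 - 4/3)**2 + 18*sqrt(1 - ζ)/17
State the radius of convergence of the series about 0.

The radius of convergence is -7/6 + (1/6)*sqrt(97).

Denominator factor (ζ**2 + 7*ζ/3 - 4/3)^2: discriminant 97/9, real irrational roots -7/6 + (1/6)*sqrt(97) and -7/6 - (1/6)*sqrt(97); poles of order 2, moduli -7/6 + (1/6)*sqrt(97) and 7/6 + (1/6)*sqrt(97).
Branch term (18/17)*sqrt(1 - ζ/(1)): its argument vanishes at ζ = 1, a square-root branch point, modulus 1.
The radius of convergence is the smallest modulus among the singular points: -7/6 + (1/6)*sqrt(97).


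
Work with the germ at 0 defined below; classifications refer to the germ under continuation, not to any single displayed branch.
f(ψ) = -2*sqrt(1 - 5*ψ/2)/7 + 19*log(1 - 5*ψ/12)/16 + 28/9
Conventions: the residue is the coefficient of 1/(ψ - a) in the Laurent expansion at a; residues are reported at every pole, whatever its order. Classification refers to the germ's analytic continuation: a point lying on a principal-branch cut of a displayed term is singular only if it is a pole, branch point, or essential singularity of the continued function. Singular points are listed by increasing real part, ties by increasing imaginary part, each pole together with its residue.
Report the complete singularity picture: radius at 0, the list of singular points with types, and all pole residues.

Branch term (-2/7)*sqrt(1 - ψ/(2/5)): its argument vanishes at ψ = 2/5, a square-root branch point, modulus 2/5.
Branch term (19/16)*log(1 - ψ/(12/5)): its argument vanishes at ψ = 12/5, a logarithmic branch point, modulus 12/5.
The radius of convergence is the smallest modulus among the singular points: 2/5.
List the singular points by increasing real part (a conjugate pair: the negative imaginary part first).

Radius of convergence at 0: 2/5.
At 2/5: an algebraic (square-root) branch point.
At 12/5: a logarithmic branch point.


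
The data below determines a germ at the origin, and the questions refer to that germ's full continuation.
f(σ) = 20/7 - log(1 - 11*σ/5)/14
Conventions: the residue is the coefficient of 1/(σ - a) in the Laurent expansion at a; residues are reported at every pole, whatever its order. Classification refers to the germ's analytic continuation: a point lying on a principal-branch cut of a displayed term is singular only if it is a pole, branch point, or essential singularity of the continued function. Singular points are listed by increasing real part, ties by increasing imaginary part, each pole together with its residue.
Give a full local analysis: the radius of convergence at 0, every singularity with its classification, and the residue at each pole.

Radius of convergence at 0: 5/11.
At 5/11: a logarithmic branch point.

Branch term (-1/14)*log(1 - σ/(5/11)): its argument vanishes at σ = 5/11, a logarithmic branch point, modulus 5/11.
The radius of convergence is the smallest modulus among the singular points: 5/11.


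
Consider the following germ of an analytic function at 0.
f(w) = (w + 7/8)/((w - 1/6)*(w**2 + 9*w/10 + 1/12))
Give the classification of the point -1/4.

The point is a regular point.

Denominator factors: w**2 + 9*w/10 + 1/12 = -19/240 at w = -1/4; w - 1/6 = -5/12 at w = -1/4 — none vanishes.
So the germ continues analytically to -1/4.


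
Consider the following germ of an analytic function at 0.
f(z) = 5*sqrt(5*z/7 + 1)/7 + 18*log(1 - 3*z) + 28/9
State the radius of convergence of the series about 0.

The radius of convergence is 1/3.

Branch term (18)*log(1 - z/(1/3)): its argument vanishes at z = 1/3, a logarithmic branch point, modulus 1/3.
Branch term (5/7)*sqrt(1 - z/(-7/5)): its argument vanishes at z = -7/5, a square-root branch point, modulus 7/5.
The radius of convergence is the smallest modulus among the singular points: 1/3.


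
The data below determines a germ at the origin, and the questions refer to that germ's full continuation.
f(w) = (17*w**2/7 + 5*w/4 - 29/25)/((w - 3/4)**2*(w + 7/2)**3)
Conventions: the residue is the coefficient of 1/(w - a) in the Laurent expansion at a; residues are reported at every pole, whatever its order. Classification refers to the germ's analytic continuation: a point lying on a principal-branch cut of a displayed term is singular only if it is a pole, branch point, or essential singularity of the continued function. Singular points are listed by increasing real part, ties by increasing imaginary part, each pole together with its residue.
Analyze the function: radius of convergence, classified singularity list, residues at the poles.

Radius of convergence at 0: 3/4.
At -7/2: a pole of order 3; residue -777904/14616175.
At 3/4: a pole of order 2; residue 777904/14616175.

Denominator factor (w + 7/2)^3: pole of order 3 at -7/2, modulus 7/2.
Denominator factor (w - 3/4)^2: pole of order 2 at 3/4, modulus 3/4.
The radius of convergence is the smallest modulus among the singular points: 3/4.
At the order-3 pole -7/2 set g(w) = (w - (-7/2))^3*f(w) = (17*w**2/7 + 5*w/4 - 29/25)/(w - 3/4)**2.
Order-3 pole: residue = g''(a)/2; g''(-7/2) = -1555808/14616175, so the residue is -777904/14616175.
At the order-2 pole 3/4 set g(w) = (w - (3/4))^2*f(w) = (17*w**2/7 + 5*w/4 - 29/25)/(w + 7/2)**3.
Order-2 pole: residue = g'(a); g'(3/4) = 777904/14616175, so the residue is 777904/14616175.
List the singular points by increasing real part (a conjugate pair: the negative imaginary part first).


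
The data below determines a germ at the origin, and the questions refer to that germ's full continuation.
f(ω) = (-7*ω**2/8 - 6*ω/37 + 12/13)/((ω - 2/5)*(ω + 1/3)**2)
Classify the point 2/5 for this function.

The point is a pole of order 1.

The denominator factor ω - 2/5 vanishes at 2/5 and appears to the power 1; the numerator there equals 17273/24050, nonzero, and no other factor vanishes.
Hence a pole whose order is the multiplicity, 1.


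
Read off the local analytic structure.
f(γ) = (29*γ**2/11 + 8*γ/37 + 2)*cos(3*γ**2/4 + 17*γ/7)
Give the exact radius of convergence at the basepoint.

The radius of convergence is infinite.

The factor cos(3*γ**2/4 + 17*γ/7) is entire and contributes no finite singular point.
The polynomial part has no poles.
No finite singular points: the Taylor series at 0 converges everywhere.


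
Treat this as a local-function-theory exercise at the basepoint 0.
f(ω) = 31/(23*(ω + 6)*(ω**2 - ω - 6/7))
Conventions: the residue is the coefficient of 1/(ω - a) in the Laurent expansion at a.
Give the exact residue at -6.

At the order-1 pole -6 set g(ω) = (ω - (-6))*f(ω) = 31/(23*(ω**2 - ω - 6/7)).
Simple pole: residue = g(a) at a = -6, which is 217/6624.

The residue is 217/6624.


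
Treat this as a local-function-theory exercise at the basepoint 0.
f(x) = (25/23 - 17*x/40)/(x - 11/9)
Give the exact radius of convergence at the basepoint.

The radius of convergence is 11/9.

Denominator factor (x - 11/9): pole of order 1 at 11/9, modulus 11/9.
The radius of convergence is the smallest modulus among the singular points: 11/9.


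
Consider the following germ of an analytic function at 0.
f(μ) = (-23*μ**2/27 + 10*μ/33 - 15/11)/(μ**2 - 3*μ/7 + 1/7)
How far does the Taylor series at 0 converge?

Denominator factor (μ**2 - 3*μ/7 + 1/7): discriminant -19/49, complex-conjugate roots (3/14) + ((1/14)*sqrt(19))*i and (3/14) - ((1/14)*sqrt(19))*i; poles of order 1, moduli (1/7)*sqrt(7) and (1/7)*sqrt(7).
The radius of convergence is the smallest modulus among the singular points: (1/7)*sqrt(7).

The radius of convergence is (1/7)*sqrt(7).


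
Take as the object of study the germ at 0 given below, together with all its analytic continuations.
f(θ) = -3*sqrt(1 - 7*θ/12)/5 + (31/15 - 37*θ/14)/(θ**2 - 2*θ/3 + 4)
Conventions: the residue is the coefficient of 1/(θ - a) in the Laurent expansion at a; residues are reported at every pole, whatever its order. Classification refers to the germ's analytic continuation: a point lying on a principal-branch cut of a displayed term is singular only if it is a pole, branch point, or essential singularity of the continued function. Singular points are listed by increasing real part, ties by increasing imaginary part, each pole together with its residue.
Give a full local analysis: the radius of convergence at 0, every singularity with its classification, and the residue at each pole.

Radius of convergence at 0: 12/7.
At (1/3) - ((1/3)*sqrt(35))*i: a pole of order 1; residue (-37/28) + ((249/4900)*sqrt(35))*i.
At (1/3) + ((1/3)*sqrt(35))*i: a pole of order 1; residue (-37/28) - ((249/4900)*sqrt(35))*i.
At 12/7: an algebraic (square-root) branch point.

Denominator factor (θ**2 - 2*θ/3 + 4): discriminant -140/9, complex-conjugate roots (1/3) + ((1/3)*sqrt(35))*i and (1/3) - ((1/3)*sqrt(35))*i; poles of order 1, moduli 2 and 2.
Branch term (-3/5)*sqrt(1 - θ/(12/7)): its argument vanishes at θ = 12/7, a square-root branch point, modulus 12/7.
The radius of convergence is the smallest modulus among the singular points: 12/7.
The branch term is analytic at (1/3) - ((1/3)*sqrt(35))*i and contributes nothing to the residue; only the rational part matters.
The factor θ**2 - 2*θ/3 + 4 splits as (θ - a)(θ - a') with a = (1/3) - ((1/3)*sqrt(35))*i, a' = (1/3) + ((1/3)*sqrt(35))*i. At the order-1 pole a set g(θ) = (θ - a)*(rational part) = [31/15 - 37*θ/14] / (θ - a').
Simple pole: residue = g(a) at a = (1/3) - ((1/3)*sqrt(35))*i, which is (-37/28) + ((249/4900)*sqrt(35))*i.
The branch term is analytic at (1/3) + ((1/3)*sqrt(35))*i and contributes nothing to the residue; only the rational part matters.
The factor θ**2 - 2*θ/3 + 4 splits as (θ - a)(θ - a') with a = (1/3) + ((1/3)*sqrt(35))*i, a' = (1/3) - ((1/3)*sqrt(35))*i. At the order-1 pole a set g(θ) = (θ - a)*(rational part) = [31/15 - 37*θ/14] / (θ - a').
Simple pole: residue = g(a) at a = (1/3) + ((1/3)*sqrt(35))*i, which is (-37/28) - ((249/4900)*sqrt(35))*i.
List the singular points by increasing real part (a conjugate pair: the negative imaginary part first).


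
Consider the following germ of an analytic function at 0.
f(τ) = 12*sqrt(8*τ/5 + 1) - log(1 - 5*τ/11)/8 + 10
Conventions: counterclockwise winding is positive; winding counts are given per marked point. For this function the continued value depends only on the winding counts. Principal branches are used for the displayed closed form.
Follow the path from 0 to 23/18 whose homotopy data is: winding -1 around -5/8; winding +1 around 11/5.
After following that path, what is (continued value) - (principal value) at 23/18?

Continued minus principal equals (-(8/5)*sqrt(685)) - ((1/4)*pi)*i.

The rational part is single-valued and drops out of the difference; each branch term changes only by its own monodromy.
(12)*sqrt(1 - τ/(-5/8)): winding -1 is odd, the square root flips sign, contributing -2*(12)*sqrt(1 - (23/18)/(-5/8)) = -2*(12)*sqrt(137/45) = -(8/5)*sqrt(685).
(-1/8)*log(1 - τ/(11/5)): each positive loop around 11/5 adds 2*pi*i to the log, so winding +1 contributes (-1/8)*(1)*2*pi*i = -(1/4)*pi*i.
Summing the contributions at τ = 23/18 gives (-(8/5)*sqrt(685)) - ((1/4)*pi)*i.


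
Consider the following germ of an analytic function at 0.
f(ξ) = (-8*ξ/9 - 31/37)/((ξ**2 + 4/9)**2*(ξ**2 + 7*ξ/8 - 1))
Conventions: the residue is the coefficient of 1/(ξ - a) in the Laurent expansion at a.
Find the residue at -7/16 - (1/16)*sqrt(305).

The factor ξ**2 + 7*ξ/8 - 1 splits as (ξ - a)(ξ - a') with a = -7/16 - (1/16)*sqrt(305), a' = -7/16 + (1/16)*sqrt(305). At the order-1 pole a set g(ξ) = (ξ - a)*f(ξ) = [(-8*ξ/9 - 31/37)/(ξ**2 + 4/9)**2] / (ξ - a').
Simple pole: residue = g(a) at a = -7/16 - (1/16)*sqrt(305), which is -129618837/292774340 + (2105977491/89296173700)*sqrt(305).

The residue is -129618837/292774340 + (2105977491/89296173700)*sqrt(305).


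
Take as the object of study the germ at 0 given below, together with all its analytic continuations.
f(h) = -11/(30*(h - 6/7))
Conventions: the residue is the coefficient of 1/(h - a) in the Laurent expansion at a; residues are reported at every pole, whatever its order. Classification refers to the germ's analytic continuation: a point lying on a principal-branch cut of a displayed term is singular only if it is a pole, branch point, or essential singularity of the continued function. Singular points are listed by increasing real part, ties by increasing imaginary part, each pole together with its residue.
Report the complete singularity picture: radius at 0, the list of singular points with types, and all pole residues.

Radius of convergence at 0: 6/7.
At 6/7: a pole of order 1; residue -11/30.

Denominator factor (h - 6/7): pole of order 1 at 6/7, modulus 6/7.
The radius of convergence is the smallest modulus among the singular points: 6/7.
At the order-1 pole 6/7 set g(h) = (h - (6/7))*f(h) = -11/30.
Simple pole: residue = g(a) at a = 6/7, which is -11/30.


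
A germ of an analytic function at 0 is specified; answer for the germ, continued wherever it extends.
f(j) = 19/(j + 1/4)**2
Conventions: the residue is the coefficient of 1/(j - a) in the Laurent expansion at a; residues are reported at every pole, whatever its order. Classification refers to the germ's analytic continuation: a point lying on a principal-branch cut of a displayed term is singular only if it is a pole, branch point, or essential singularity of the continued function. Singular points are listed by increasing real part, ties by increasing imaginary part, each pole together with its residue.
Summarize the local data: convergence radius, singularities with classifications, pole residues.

Denominator factor (j + 1/4)^2: pole of order 2 at -1/4, modulus 1/4.
The radius of convergence is the smallest modulus among the singular points: 1/4.
At the order-2 pole -1/4 set g(j) = (j - (-1/4))^2*f(j) = 19.
Order-2 pole: residue = g'(a); g'(-1/4) = 0, so the residue is 0.

Radius of convergence at 0: 1/4.
At -1/4: a pole of order 2; residue 0.


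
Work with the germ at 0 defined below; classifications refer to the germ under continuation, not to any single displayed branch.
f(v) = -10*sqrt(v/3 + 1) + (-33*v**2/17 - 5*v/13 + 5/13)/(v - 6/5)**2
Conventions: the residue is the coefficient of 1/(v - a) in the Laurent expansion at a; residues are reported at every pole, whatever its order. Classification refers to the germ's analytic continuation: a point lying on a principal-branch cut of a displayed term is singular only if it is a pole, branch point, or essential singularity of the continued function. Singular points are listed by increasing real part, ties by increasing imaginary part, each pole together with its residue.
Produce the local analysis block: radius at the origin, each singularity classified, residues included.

Radius of convergence at 0: 6/5.
At -3: an algebraic (square-root) branch point.
At 6/5: a pole of order 2; residue -5573/1105.

Denominator factor (v - 6/5)^2: pole of order 2 at 6/5, modulus 6/5.
Branch term (-10)*sqrt(1 - v/(-3)): its argument vanishes at v = -3, a square-root branch point, modulus 3.
The radius of convergence is the smallest modulus among the singular points: 6/5.
The branch term is analytic at 6/5 and contributes nothing to the residue; only the rational part matters.
At the order-2 pole 6/5 set g(v) = (v - (6/5))^2*(rational part) = -33*v**2/17 - 5*v/13 + 5/13.
Order-2 pole: residue = g'(a); g'(6/5) = -5573/1105, so the residue is -5573/1105.
List the singular points by increasing real part (a conjugate pair: the negative imaginary part first).


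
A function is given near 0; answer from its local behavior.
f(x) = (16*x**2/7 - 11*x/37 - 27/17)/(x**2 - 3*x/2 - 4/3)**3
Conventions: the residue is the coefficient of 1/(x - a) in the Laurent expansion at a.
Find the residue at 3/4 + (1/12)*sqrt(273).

The residue is -(14988048/3317973113)*sqrt(273).

The factor x**2 - 3*x/2 - 4/3 splits as (x - a)(x - a') with a = 3/4 + (1/12)*sqrt(273), a' = 3/4 - (1/12)*sqrt(273). At the order-3 pole a set g(x) = (x - a)^3*f(x) = [16*x**2/7 - 11*x/37 - 27/17] / (x - a')^3.
Order-3 pole: residue = g''(a)/2; g''(3/4 + (1/12)*sqrt(273)) = -(29976096/3317973113)*sqrt(273), so the residue is -(14988048/3317973113)*sqrt(273).


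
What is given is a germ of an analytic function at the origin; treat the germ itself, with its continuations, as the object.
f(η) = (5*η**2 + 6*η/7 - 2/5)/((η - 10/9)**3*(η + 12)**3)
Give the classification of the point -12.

The denominator factor η + 12 vanishes at -12 and appears to the power 3; the numerator there equals 24826/35, nonzero, and no other factor vanishes.
Hence a pole whose order is the multiplicity, 3.

The point is a pole of order 3.


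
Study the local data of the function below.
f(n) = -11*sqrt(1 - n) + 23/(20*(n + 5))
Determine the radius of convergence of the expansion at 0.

Denominator factor (n + 5): pole of order 1 at -5, modulus 5.
Branch term (-11)*sqrt(1 - n/(1)): its argument vanishes at n = 1, a square-root branch point, modulus 1.
The radius of convergence is the smallest modulus among the singular points: 1.

The radius of convergence is 1.


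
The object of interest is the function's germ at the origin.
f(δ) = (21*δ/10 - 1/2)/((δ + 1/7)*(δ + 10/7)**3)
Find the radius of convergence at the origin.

Denominator factor (δ + 1/7): pole of order 1 at -1/7, modulus 1/7.
Denominator factor (δ + 10/7)^3: pole of order 3 at -10/7, modulus 10/7.
The radius of convergence is the smallest modulus among the singular points: 1/7.

The radius of convergence is 1/7.


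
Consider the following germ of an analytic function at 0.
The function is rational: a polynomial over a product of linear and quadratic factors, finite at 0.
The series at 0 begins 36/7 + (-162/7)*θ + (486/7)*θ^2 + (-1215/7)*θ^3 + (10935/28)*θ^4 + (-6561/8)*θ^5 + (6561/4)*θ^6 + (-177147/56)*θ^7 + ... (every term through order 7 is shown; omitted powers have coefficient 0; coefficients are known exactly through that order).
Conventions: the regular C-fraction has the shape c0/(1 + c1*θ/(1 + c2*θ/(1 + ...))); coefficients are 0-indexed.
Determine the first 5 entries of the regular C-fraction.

Taylor coefficients (read off): a_0 = 36/7, a_1 = -162/7, a_2 = 486/7, a_3 = -1215/7, a_4 = 10935/28.
c0 = a_0 = 36/7. Peel one level at a time: if S = 1 + c*θ/S' with S'(0) = 1, then c is the θ-coefficient of S and S' = c*θ/(S - 1).
S_1 = c0/f = 1 + (9/2)*θ + (27/4)*θ^2 + ...; c1 = 9/2.
S_2 = c1*θ/(S_1 - 1) = 1 + (-3/2)*θ + (3/2)*θ^2 + ...; c2 = -3/2.
S_3 = c2*θ/(S_2 - 1) = 1 + (1)*θ + (1/4)*θ^2 + ...; c3 = 1.
S_4 = c3*θ/(S_3 - 1) = 1 + (-1/4)*θ + ...; c4 = -1/4.

The regular C-fraction coefficients are [36/7, 9/2, -3/2, 1, -1/4].


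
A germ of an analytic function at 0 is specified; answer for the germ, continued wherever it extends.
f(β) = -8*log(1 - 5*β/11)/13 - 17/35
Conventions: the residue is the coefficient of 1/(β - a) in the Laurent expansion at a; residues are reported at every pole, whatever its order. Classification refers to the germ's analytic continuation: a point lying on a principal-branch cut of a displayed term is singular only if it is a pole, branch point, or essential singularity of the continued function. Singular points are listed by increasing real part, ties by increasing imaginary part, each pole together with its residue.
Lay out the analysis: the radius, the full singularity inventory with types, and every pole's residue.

Radius of convergence at 0: 11/5.
At 11/5: a logarithmic branch point.

Branch term (-8/13)*log(1 - β/(11/5)): its argument vanishes at β = 11/5, a logarithmic branch point, modulus 11/5.
The radius of convergence is the smallest modulus among the singular points: 11/5.


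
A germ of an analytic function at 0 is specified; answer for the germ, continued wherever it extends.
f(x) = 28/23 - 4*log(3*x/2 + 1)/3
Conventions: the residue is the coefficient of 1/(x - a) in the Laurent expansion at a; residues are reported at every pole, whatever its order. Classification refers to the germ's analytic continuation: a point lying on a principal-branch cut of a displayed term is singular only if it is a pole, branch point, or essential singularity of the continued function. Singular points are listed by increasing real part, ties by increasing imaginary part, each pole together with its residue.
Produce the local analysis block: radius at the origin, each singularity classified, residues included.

Radius of convergence at 0: 2/3.
At -2/3: a logarithmic branch point.

Branch term (-4/3)*log(1 - x/(-2/3)): its argument vanishes at x = -2/3, a logarithmic branch point, modulus 2/3.
The radius of convergence is the smallest modulus among the singular points: 2/3.


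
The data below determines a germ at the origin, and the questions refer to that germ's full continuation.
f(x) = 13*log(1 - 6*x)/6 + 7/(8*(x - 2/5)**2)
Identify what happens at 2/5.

The point is a pole of order 2.

The denominator factor x - 2/5 vanishes at 2/5 and appears to the power 2; the numerator there equals 7/8, nonzero, and no other factor vanishes.
The branch terms are analytic at this point.
Hence a pole whose order is the multiplicity, 2.


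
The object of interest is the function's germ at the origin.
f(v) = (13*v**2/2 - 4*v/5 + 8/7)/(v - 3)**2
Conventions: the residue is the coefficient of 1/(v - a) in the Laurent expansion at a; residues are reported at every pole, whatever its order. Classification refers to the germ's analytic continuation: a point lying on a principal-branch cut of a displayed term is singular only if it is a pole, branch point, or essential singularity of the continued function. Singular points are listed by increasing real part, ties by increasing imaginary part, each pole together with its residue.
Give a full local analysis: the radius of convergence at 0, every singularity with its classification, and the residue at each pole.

Denominator factor (v - 3)^2: pole of order 2 at 3, modulus 3.
The radius of convergence is the smallest modulus among the singular points: 3.
At the order-2 pole 3 set g(v) = (v - (3))^2*f(v) = 13*v**2/2 - 4*v/5 + 8/7.
Order-2 pole: residue = g'(a); g'(3) = 191/5, so the residue is 191/5.

Radius of convergence at 0: 3.
At 3: a pole of order 2; residue 191/5.


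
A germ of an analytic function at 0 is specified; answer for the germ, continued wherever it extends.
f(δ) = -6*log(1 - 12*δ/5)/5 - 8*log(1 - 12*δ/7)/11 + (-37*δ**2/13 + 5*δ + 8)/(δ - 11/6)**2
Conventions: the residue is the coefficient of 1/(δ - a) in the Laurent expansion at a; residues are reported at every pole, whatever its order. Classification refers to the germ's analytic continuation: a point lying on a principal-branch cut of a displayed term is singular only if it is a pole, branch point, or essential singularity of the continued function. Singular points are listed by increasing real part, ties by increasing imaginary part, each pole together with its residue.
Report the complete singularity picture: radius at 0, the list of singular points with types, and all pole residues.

Radius of convergence at 0: 5/12.
At 5/12: a logarithmic branch point.
At 7/12: a logarithmic branch point.
At 11/6: a pole of order 2; residue -212/39.

Denominator factor (δ - 11/6)^2: pole of order 2 at 11/6, modulus 11/6.
Branch term (-6/5)*log(1 - δ/(5/12)): its argument vanishes at δ = 5/12, a logarithmic branch point, modulus 5/12.
Branch term (-8/11)*log(1 - δ/(7/12)): its argument vanishes at δ = 7/12, a logarithmic branch point, modulus 7/12.
The radius of convergence is the smallest modulus among the singular points: 5/12.
The branch terms are analytic at 11/6 and contribute nothing to the residue; only the rational part matters.
At the order-2 pole 11/6 set g(δ) = (δ - (11/6))^2*(rational part) = -37*δ**2/13 + 5*δ + 8.
Order-2 pole: residue = g'(a); g'(11/6) = -212/39, so the residue is -212/39.
List the singular points by increasing real part (a conjugate pair: the negative imaginary part first).


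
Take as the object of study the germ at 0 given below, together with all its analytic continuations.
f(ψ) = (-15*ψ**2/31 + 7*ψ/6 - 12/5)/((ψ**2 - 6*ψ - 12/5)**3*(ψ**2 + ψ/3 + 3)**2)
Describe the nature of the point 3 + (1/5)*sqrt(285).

The denominator factor ψ**2 - 6*ψ - 12/5 vanishes at 3 + (1/5)*sqrt(285) and appears to the power 3; the numerator there equals -2719/310 - (323/930)*sqrt(285), nonzero, and no other factor vanishes.
Hence a pole whose order is the multiplicity, 3.

The point is a pole of order 3.


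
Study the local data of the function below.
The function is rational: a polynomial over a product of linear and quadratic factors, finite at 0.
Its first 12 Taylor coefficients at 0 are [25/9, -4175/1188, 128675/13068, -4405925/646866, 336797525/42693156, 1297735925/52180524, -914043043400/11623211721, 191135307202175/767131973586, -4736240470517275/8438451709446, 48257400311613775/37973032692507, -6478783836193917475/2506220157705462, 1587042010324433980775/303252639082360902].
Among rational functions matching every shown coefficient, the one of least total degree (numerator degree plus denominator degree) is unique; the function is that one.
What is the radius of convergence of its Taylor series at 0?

No rational of total degree below 10 reproduces all 12 coefficients; solving the [2/8] Pade equations on them gives f(ω) = (26*ω**2/11 - 5*ω/4 - 1)/((ω + 3/5)**2*(ω**2 + 3*ω/11 - 1)**3), whose expansion matches every shown term.
Denominator factor (ω + 3/5)^2: pole of order 2 at -3/5, modulus 3/5.
Denominator factor (ω**2 + 3*ω/11 - 1)^3: discriminant 493/121, real irrational roots -3/22 + (1/22)*sqrt(493) and -3/22 - (1/22)*sqrt(493); poles of order 3, moduli -3/22 + (1/22)*sqrt(493) and 3/22 + (1/22)*sqrt(493).
The radius of convergence is the smallest modulus among the singular points: 3/5.

The radius of convergence is 3/5.


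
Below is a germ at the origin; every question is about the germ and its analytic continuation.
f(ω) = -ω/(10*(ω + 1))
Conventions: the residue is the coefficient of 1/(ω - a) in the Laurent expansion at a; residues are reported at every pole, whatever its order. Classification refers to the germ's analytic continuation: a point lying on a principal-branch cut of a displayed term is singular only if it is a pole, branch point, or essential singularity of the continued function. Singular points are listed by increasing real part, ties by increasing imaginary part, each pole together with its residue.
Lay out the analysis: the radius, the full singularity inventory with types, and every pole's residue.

Radius of convergence at 0: 1.
At -1: a pole of order 1; residue 1/10.

Denominator factor (ω + 1): pole of order 1 at -1, modulus 1.
The radius of convergence is the smallest modulus among the singular points: 1.
At the order-1 pole -1 set g(ω) = (ω - (-1))*f(ω) = -ω/10.
Simple pole: residue = g(a) at a = -1, which is 1/10.


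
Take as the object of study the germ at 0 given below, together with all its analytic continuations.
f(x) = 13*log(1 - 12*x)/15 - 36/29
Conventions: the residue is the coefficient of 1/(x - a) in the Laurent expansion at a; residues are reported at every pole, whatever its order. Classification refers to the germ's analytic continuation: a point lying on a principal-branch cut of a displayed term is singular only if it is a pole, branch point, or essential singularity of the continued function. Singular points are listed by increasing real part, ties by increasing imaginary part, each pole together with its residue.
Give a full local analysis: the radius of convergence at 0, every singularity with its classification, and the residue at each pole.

Radius of convergence at 0: 1/12.
At 1/12: a logarithmic branch point.

Branch term (13/15)*log(1 - x/(1/12)): its argument vanishes at x = 1/12, a logarithmic branch point, modulus 1/12.
The radius of convergence is the smallest modulus among the singular points: 1/12.


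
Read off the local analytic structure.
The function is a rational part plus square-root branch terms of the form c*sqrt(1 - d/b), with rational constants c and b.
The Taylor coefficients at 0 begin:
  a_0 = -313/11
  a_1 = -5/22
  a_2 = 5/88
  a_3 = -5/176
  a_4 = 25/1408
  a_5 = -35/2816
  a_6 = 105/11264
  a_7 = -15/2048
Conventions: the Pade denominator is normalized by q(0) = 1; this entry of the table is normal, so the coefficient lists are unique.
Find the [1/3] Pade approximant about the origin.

Taylor coefficients needed (read off): a_0 = -313/11, a_1 = -5/22, a_2 = 5/88, a_3 = -5/176, a_4 = 25/1408.
Write the denominator as Q(d) = 1 + q1*d + q2*d^2 + q3*d^3. Requiring Q*f - P = O(d^5) with deg P <= 1 kills the coefficients of d^2..d^4 in Q*f:
  d^2: a_2 + q1*a_1 + q2*a_0 = 0, i.e. 5/88 + (-5/22)*q1 + (-313/11)*q2 = 0.
  d^3: a_3 + q1*a_2 + q2*a_1 + q3*a_0 = 0, i.e. -5/176 + (5/88)*q1 + (-5/22)*q2 + (-313/11)*q3 = 0.
  d^4: a_4 + q1*a_3 + q2*a_2 + q3*a_1 = 0, i.e. 25/1408 + (-5/176)*q1 + (5/88)*q2 + (-5/22)*q3 = 0.
Solving this linear system: q1 = 499335/809192, q2 = -4745/1618384, q3 = 1665/6473536.
The numerator is Q*f truncated at degree 1: P0 = a_0 = -313/11; P1 = a_1 + q1*a_0 = -158314835/8901112.

The Pade approximant has numerator coefficients [-313/11, -158314835/8901112]; denominator coefficients [1, 499335/809192, -4745/1618384, 1665/6473536].


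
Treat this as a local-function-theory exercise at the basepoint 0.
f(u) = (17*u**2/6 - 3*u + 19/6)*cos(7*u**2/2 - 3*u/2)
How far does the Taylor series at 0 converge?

The factor cos(7*u**2/2 - 3*u/2) is entire and contributes no finite singular point.
The polynomial part has no poles.
No finite singular points: the Taylor series at 0 converges everywhere.

The radius of convergence is infinite.


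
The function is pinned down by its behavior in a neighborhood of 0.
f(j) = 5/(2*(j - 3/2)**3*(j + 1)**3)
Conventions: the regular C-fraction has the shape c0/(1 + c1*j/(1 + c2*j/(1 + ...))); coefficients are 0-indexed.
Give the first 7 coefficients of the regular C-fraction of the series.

The regular C-fraction coefficients are [-20/27, 1, 5/3, -22/9, 103/198, 15487/33990, 2984256/7975805].

Taylor coefficients (expand at 0): a_0 = -20/27, a_1 = 20/27, a_2 = -160/81, a_3 = 1640/729, a_4 = -2740/729, a_5 = 9740/2187, a_6 = -121160/19683.
c0 = a_0 = -20/27. Peel one level at a time: if S = 1 + c*j/S' with S'(0) = 1, then c is the j-coefficient of S and S' = c*j/(S - 1).
S_1 = c0/f = 1 + (1)*j + (-5/3)*j^2 + ...; c1 = 1.
S_2 = c1*j/(S_1 - 1) = 1 + (5/3)*j + (110/27)*j^2 + ...; c2 = 5/3.
S_3 = c2*j/(S_2 - 1) = 1 + (-22/9)*j + (103/81)*j^2 + ...; c3 = -22/9.
S_4 = c3*j/(S_3 - 1) = 1 + (103/198)*j + (-15487/65340)*j^2 + ...; c4 = 103/198.
S_5 = c4*j/(S_4 - 1) = 1 + (15487/33990)*j + (-45216/265225)*j^2 + ...; c5 = 15487/33990.
S_6 = c5*j/(S_5 - 1) = 1 + (2984256/7975805)*j + ...; c6 = 2984256/7975805.


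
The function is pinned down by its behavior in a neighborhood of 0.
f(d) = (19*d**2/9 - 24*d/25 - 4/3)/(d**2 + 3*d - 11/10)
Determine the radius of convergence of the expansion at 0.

The radius of convergence is -3/2 + (1/10)*sqrt(335).

Denominator factor (d**2 + 3*d - 11/10): discriminant 67/5, real irrational roots -3/2 + (1/10)*sqrt(335) and -3/2 - (1/10)*sqrt(335); poles of order 1, moduli -3/2 + (1/10)*sqrt(335) and 3/2 + (1/10)*sqrt(335).
The radius of convergence is the smallest modulus among the singular points: -3/2 + (1/10)*sqrt(335).


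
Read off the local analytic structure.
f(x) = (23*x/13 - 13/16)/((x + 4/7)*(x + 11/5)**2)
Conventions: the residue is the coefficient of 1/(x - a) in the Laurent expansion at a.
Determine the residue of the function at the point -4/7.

At the order-1 pole -4/7 set g(x) = (x - (-4/7))*f(x) = (23*x/13 - 13/16)/(x + 11/5)**2.
Simple pole: residue = g(a) at a = -4/7, which is -51625/75088.

The residue is -51625/75088.


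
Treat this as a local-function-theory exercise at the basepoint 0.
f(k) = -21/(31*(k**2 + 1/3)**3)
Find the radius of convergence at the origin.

Denominator factor (k**2 + 1/3)^3: discriminant -4/3, complex-conjugate roots ((1/3)*sqrt(3))*i and -((1/3)*sqrt(3))*i; poles of order 3, moduli (1/3)*sqrt(3) and (1/3)*sqrt(3).
The radius of convergence is the smallest modulus among the singular points: (1/3)*sqrt(3).

The radius of convergence is (1/3)*sqrt(3).


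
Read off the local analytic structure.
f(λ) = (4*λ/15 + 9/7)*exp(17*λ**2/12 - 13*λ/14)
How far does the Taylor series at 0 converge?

The radius of convergence is infinite.

The factor exp(17*λ**2/12 - 13*λ/14) is entire and contributes no finite singular point.
The polynomial part has no poles.
No finite singular points: the Taylor series at 0 converges everywhere.


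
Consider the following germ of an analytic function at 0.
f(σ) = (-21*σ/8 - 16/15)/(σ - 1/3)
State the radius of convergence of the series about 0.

The radius of convergence is 1/3.

Denominator factor (σ - 1/3): pole of order 1 at 1/3, modulus 1/3.
The radius of convergence is the smallest modulus among the singular points: 1/3.


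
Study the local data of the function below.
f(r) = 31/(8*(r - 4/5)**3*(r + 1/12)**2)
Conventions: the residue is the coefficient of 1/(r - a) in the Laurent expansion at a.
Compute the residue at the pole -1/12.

At the order-2 pole -1/12 set g(r) = (r - (-1/12))^2*f(r) = 31/(8*(r - 4/5)**3).
Order-2 pole: residue = g'(a); g'(-1/12) = -150660000/7890481, so the residue is -150660000/7890481.

The residue is -150660000/7890481.


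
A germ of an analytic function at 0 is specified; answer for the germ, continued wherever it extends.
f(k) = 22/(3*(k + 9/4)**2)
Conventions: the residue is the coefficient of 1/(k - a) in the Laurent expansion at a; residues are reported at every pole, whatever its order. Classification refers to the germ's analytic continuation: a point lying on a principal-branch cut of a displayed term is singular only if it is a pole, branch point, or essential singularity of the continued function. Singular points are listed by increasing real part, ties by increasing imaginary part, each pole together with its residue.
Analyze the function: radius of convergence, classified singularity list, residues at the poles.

Denominator factor (k + 9/4)^2: pole of order 2 at -9/4, modulus 9/4.
The radius of convergence is the smallest modulus among the singular points: 9/4.
At the order-2 pole -9/4 set g(k) = (k - (-9/4))^2*f(k) = 22/3.
Order-2 pole: residue = g'(a); g'(-9/4) = 0, so the residue is 0.

Radius of convergence at 0: 9/4.
At -9/4: a pole of order 2; residue 0.


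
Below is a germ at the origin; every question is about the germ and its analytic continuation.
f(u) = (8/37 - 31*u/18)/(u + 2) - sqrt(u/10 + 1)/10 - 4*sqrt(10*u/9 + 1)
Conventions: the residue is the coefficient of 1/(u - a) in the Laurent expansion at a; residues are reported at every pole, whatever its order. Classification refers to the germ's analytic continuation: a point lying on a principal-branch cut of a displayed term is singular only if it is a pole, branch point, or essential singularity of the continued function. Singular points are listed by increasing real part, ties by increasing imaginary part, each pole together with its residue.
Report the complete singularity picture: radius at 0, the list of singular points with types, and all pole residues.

Radius of convergence at 0: 9/10.
At -10: an algebraic (square-root) branch point.
At -2: a pole of order 1; residue 1219/333.
At -9/10: an algebraic (square-root) branch point.

Denominator factor (u + 2): pole of order 1 at -2, modulus 2.
Branch term (-4)*sqrt(1 - u/(-9/10)): its argument vanishes at u = -9/10, a square-root branch point, modulus 9/10.
Branch term (-1/10)*sqrt(1 - u/(-10)): its argument vanishes at u = -10, a square-root branch point, modulus 10.
The radius of convergence is the smallest modulus among the singular points: 9/10.
The branch terms are analytic at -2 and contribute nothing to the residue; only the rational part matters.
At the order-1 pole -2 set g(u) = (u - (-2))*(rational part) = 8/37 - 31*u/18.
Simple pole: residue = g(a) at a = -2, which is 1219/333.
List the singular points by increasing real part (a conjugate pair: the negative imaginary part first).


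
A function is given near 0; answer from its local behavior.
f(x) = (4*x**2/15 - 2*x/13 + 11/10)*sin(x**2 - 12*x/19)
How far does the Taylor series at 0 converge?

The radius of convergence is infinite.

The factor sin(x**2 - 12*x/19) is entire and contributes no finite singular point.
The polynomial part has no poles.
No finite singular points: the Taylor series at 0 converges everywhere.


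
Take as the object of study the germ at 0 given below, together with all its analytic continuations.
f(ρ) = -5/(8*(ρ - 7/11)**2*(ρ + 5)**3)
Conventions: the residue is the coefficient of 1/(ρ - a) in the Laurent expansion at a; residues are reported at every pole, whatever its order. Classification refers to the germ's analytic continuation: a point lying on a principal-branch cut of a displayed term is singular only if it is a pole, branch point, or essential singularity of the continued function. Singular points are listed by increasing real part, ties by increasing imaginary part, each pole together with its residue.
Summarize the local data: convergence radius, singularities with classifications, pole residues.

Denominator factor (ρ + 5)^3: pole of order 3 at -5, modulus 5.
Denominator factor (ρ - 7/11)^2: pole of order 2 at 7/11, modulus 7/11.
The radius of convergence is the smallest modulus among the singular points: 7/11.
At the order-3 pole -5 set g(ρ) = (ρ - (-5))^3*f(ρ) = -5/(8*(ρ - 7/11)**2).
Order-3 pole: residue = g''(a)/2; g''(-5) = -219615/59105344, so the residue is -219615/118210688.
At the order-2 pole 7/11 set g(ρ) = (ρ - (7/11))^2*f(ρ) = -5/(8*(ρ + 5)**3).
Order-2 pole: residue = g'(a); g'(7/11) = 219615/118210688, so the residue is 219615/118210688.
List the singular points by increasing real part (a conjugate pair: the negative imaginary part first).

Radius of convergence at 0: 7/11.
At -5: a pole of order 3; residue -219615/118210688.
At 7/11: a pole of order 2; residue 219615/118210688.


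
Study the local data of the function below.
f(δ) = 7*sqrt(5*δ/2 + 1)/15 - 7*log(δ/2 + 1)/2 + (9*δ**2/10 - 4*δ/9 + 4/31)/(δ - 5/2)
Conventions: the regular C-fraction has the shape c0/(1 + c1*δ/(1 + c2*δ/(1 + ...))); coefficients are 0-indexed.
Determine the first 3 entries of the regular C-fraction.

Taylor coefficients (expand at 0): a_0 = 193/465, a_1 = -14083/13950, a_2 = -250241/1116000.
c0 = a_0 = 193/465. Peel one level at a time: if S = 1 + c*δ/S' with S'(0) = 1, then c is the δ-coefficient of S and S' = c*δ/(S - 1).
S_1 = c0/f = 1 + (14083/5790)*δ + (1731536651/268192800)*δ^2 + ...; c1 = 14083/5790.
S_2 = c1*δ/(S_1 - 1) = 1 + (-1731536651/652324560)*δ + ...; c2 = -1731536651/652324560.

The regular C-fraction coefficients are [193/465, 14083/5790, -1731536651/652324560].


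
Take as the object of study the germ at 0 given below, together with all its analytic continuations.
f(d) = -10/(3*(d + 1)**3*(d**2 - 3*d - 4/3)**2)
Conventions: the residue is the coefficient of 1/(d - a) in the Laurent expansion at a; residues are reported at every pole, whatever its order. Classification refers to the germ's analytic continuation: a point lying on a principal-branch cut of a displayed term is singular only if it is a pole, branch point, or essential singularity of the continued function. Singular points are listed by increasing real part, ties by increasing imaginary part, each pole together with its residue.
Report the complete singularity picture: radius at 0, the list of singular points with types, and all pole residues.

Radius of convergence at 0: -3/2 + (1/6)*sqrt(129).
At -1: a pole of order 3; residue -9405/2048.
At 3/2 - (1/6)*sqrt(129): a pole of order 2; residue 9405/4096 + (1528875/7573504)*sqrt(129).
At 3/2 + (1/6)*sqrt(129): a pole of order 2; residue 9405/4096 - (1528875/7573504)*sqrt(129).

Denominator factor (d**2 - 3*d - 4/3)^2: discriminant 43/3, real irrational roots 3/2 + (1/6)*sqrt(129) and 3/2 - (1/6)*sqrt(129); poles of order 2, moduli 3/2 + (1/6)*sqrt(129) and -3/2 + (1/6)*sqrt(129).
Denominator factor (d + 1)^3: pole of order 3 at -1, modulus 1.
The radius of convergence is the smallest modulus among the singular points: -3/2 + (1/6)*sqrt(129).
At the order-3 pole -1 set g(d) = (d - (-1))^3*f(d) = -10/(3*(d**2 - 3*d - 4/3)**2).
Order-3 pole: residue = g''(a)/2; g''(-1) = -9405/1024, so the residue is -9405/2048.
The factor d**2 - 3*d - 4/3 splits as (d - a)(d - a') with a = 3/2 - (1/6)*sqrt(129), a' = 3/2 + (1/6)*sqrt(129). At the order-2 pole a set g(d) = (d - a)^2*f(d) = [-10/(3*(d + 1)**3)] / (d - a')^2.
Order-2 pole: residue = g'(a); g'(3/2 - (1/6)*sqrt(129)) = 9405/4096 + (1528875/7573504)*sqrt(129), so the residue is 9405/4096 + (1528875/7573504)*sqrt(129).
The factor d**2 - 3*d - 4/3 splits as (d - a)(d - a') with a = 3/2 + (1/6)*sqrt(129), a' = 3/2 - (1/6)*sqrt(129). At the order-2 pole a set g(d) = (d - a)^2*f(d) = [-10/(3*(d + 1)**3)] / (d - a')^2.
Order-2 pole: residue = g'(a); g'(3/2 + (1/6)*sqrt(129)) = 9405/4096 - (1528875/7573504)*sqrt(129), so the residue is 9405/4096 - (1528875/7573504)*sqrt(129).
List the singular points by increasing real part (a conjugate pair: the negative imaginary part first).
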